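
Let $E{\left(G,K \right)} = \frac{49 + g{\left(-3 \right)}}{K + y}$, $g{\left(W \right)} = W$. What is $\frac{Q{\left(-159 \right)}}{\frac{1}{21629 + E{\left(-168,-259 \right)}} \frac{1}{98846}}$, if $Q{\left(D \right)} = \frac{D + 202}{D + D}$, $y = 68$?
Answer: $- \frac{2926451133859}{10123} \approx -2.8909 \cdot 10^{8}$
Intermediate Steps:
$E{\left(G,K \right)} = \frac{46}{68 + K}$ ($E{\left(G,K \right)} = \frac{49 - 3}{K + 68} = \frac{46}{68 + K}$)
$Q{\left(D \right)} = \frac{202 + D}{2 D}$
$\frac{Q{\left(-159 \right)}}{\frac{1}{21629 + E{\left(-168,-259 \right)}} \frac{1}{98846}} = \frac{\frac{1}{2} \frac{1}{-159} \left(202 - 159\right)}{\frac{1}{21629 + \frac{46}{68 - 259}} \cdot \frac{1}{98846}} = \frac{\frac{1}{2} \left(- \frac{1}{159}\right) 43}{\frac{1}{21629 + \frac{46}{-191}} \cdot \frac{1}{98846}} = - \frac{43}{318 \frac{1}{21629 + 46 \left(- \frac{1}{191}\right)} \frac{1}{98846}} = - \frac{43}{318 \frac{1}{21629 - \frac{46}{191}} \cdot \frac{1}{98846}} = - \frac{43}{318 \frac{1}{\frac{4131093}{191}} \cdot \frac{1}{98846}} = - \frac{43}{318 \cdot \frac{191}{4131093} \cdot \frac{1}{98846}} = - \frac{43}{318 \cdot \frac{191}{408342018678}} = \left(- \frac{43}{318}\right) \frac{408342018678}{191} = - \frac{2926451133859}{10123}$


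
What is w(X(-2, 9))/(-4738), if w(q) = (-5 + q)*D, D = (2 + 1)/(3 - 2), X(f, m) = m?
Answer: -6/2369 ≈ -0.0025327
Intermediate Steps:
D = 3 (D = 3/1 = 3*1 = 3)
w(q) = -15 + 3*q (w(q) = (-5 + q)*3 = -15 + 3*q)
w(X(-2, 9))/(-4738) = (-15 + 3*9)/(-4738) = (-15 + 27)*(-1/4738) = 12*(-1/4738) = -6/2369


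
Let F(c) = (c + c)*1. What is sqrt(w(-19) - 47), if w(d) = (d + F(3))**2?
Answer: sqrt(122) ≈ 11.045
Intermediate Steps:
F(c) = 2*c (F(c) = (2*c)*1 = 2*c)
w(d) = (6 + d)**2 (w(d) = (d + 2*3)**2 = (d + 6)**2 = (6 + d)**2)
sqrt(w(-19) - 47) = sqrt((6 - 19)**2 - 47) = sqrt((-13)**2 - 47) = sqrt(169 - 47) = sqrt(122)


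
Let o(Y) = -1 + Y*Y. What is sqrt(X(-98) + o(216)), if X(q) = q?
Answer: 3*sqrt(5173) ≈ 215.77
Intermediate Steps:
o(Y) = -1 + Y**2
sqrt(X(-98) + o(216)) = sqrt(-98 + (-1 + 216**2)) = sqrt(-98 + (-1 + 46656)) = sqrt(-98 + 46655) = sqrt(46557) = 3*sqrt(5173)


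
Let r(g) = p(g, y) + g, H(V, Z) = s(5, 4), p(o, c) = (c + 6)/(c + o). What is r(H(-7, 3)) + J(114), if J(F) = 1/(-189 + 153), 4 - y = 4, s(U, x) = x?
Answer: 197/36 ≈ 5.4722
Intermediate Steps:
y = 0 (y = 4 - 1*4 = 4 - 4 = 0)
p(o, c) = (6 + c)/(c + o)
H(V, Z) = 4
r(g) = g + 6/g (r(g) = (6 + 0)/(0 + g) + g = 6/g + g = g + 6/g)
J(F) = -1/36 (J(F) = 1/(-36) = -1/36)
r(H(-7, 3)) + J(114) = (4 + 6/4) - 1/36 = (4 + 6*(1/4)) - 1/36 = (4 + 3/2) - 1/36 = 11/2 - 1/36 = 197/36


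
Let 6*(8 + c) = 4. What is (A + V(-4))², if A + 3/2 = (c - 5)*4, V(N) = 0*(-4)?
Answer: 93025/36 ≈ 2584.0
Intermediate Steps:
c = -22/3 (c = -8 + (⅙)*4 = -8 + ⅔ = -22/3 ≈ -7.3333)
V(N) = 0
A = -305/6 (A = -3/2 + (-22/3 - 5)*4 = -3/2 - 37/3*4 = -3/2 - 148/3 = -305/6 ≈ -50.833)
(A + V(-4))² = (-305/6 + 0)² = (-305/6)² = 93025/36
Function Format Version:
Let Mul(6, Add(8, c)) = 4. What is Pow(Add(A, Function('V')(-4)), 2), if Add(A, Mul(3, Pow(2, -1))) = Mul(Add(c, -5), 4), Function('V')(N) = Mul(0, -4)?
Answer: Rational(93025, 36) ≈ 2584.0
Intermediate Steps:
c = Rational(-22, 3) (c = Add(-8, Mul(Rational(1, 6), 4)) = Add(-8, Rational(2, 3)) = Rational(-22, 3) ≈ -7.3333)
Function('V')(N) = 0
A = Rational(-305, 6) (A = Add(Rational(-3, 2), Mul(Add(Rational(-22, 3), -5), 4)) = Add(Rational(-3, 2), Mul(Rational(-37, 3), 4)) = Add(Rational(-3, 2), Rational(-148, 3)) = Rational(-305, 6) ≈ -50.833)
Pow(Add(A, Function('V')(-4)), 2) = Pow(Add(Rational(-305, 6), 0), 2) = Pow(Rational(-305, 6), 2) = Rational(93025, 36)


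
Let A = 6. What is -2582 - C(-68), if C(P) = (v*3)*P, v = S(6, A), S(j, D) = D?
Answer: -1358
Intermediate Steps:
v = 6
C(P) = 18*P (C(P) = (6*3)*P = 18*P)
-2582 - C(-68) = -2582 - 18*(-68) = -2582 - 1*(-1224) = -2582 + 1224 = -1358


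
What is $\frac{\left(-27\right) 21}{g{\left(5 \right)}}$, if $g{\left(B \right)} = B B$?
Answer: $- \frac{567}{25} \approx -22.68$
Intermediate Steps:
$g{\left(B \right)} = B^{2}$
$\frac{\left(-27\right) 21}{g{\left(5 \right)}} = \frac{\left(-27\right) 21}{5^{2}} = - \frac{567}{25}$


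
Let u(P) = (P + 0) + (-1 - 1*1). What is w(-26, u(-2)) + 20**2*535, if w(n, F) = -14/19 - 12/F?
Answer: 4066043/19 ≈ 2.1400e+5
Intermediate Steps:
u(P) = -2 + P (u(P) = P + (-1 - 1) = P - 2 = -2 + P)
w(n, F) = -14/19 - 12/F (w(n, F) = -14*1/19 - 12/F = -14/19 - 12/F)
w(-26, u(-2)) + 20**2*535 = (-14/19 - 12/(-2 - 2)) + 20**2*535 = (-14/19 - 12/(-4)) + 400*535 = (-14/19 - 12*(-1/4)) + 214000 = (-14/19 + 3) + 214000 = 43/19 + 214000 = 4066043/19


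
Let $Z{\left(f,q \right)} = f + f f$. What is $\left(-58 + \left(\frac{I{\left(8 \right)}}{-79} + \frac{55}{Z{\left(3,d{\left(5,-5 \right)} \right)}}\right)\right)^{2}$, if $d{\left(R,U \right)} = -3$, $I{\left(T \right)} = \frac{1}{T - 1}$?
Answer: $\frac{125659615225}{44036496} \approx 2853.5$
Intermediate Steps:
$I{\left(T \right)} = \frac{1}{-1 + T}$
$Z{\left(f,q \right)} = f + f^{2}$
$\left(-58 + \left(\frac{I{\left(8 \right)}}{-79} + \frac{55}{Z{\left(3,d{\left(5,-5 \right)} \right)}}\right)\right)^{2} = \left(-58 + \left(\frac{1}{\left(-1 + 8\right) \left(-79\right)} + \frac{55}{3 \left(1 + 3\right)}\right)\right)^{2} = \left(-58 + \left(\frac{1}{7} \left(- \frac{1}{79}\right) + \frac{55}{3 \cdot 4}\right)\right)^{2} = \left(-58 + \left(\frac{1}{7} \left(- \frac{1}{79}\right) + \frac{55}{12}\right)\right)^{2} = \left(-58 + \left(- \frac{1}{553} + 55 \cdot \frac{1}{12}\right)\right)^{2} = \left(-58 + \left(- \frac{1}{553} + \frac{55}{12}\right)\right)^{2} = \left(-58 + \frac{30403}{6636}\right)^{2} = \left(- \frac{354485}{6636}\right)^{2} = \frac{125659615225}{44036496}$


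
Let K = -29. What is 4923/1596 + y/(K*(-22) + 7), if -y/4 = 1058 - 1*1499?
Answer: 665631/114380 ≈ 5.8195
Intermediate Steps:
y = 1764 (y = -4*(1058 - 1*1499) = -4*(1058 - 1499) = -4*(-441) = 1764)
4923/1596 + y/(K*(-22) + 7) = 4923/1596 + 1764/(-29*(-22) + 7) = 4923*(1/1596) + 1764/(638 + 7) = 1641/532 + 1764/645 = 1641/532 + 1764*(1/645) = 1641/532 + 588/215 = 665631/114380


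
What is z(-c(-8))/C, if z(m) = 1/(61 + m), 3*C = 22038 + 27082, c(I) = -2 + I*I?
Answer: -3/49120 ≈ -6.1075e-5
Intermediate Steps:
c(I) = -2 + I²
C = 49120/3 (C = (22038 + 27082)/3 = (⅓)*49120 = 49120/3 ≈ 16373.)
z(-c(-8))/C = 1/((61 - (-2 + (-8)²))*(49120/3)) = (3/49120)/(61 - (-2 + 64)) = (3/49120)/(61 - 1*62) = (3/49120)/(61 - 62) = (3/49120)/(-1) = -1*3/49120 = -3/49120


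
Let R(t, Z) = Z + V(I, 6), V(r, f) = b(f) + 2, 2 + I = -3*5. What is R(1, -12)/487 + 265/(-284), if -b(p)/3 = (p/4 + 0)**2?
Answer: -33453/34577 ≈ -0.96749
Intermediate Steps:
I = -17 (I = -2 - 3*5 = -2 - 15 = -17)
b(p) = -3*p**2/16 (b(p) = -3*(p/4 + 0)**2 = -3*p**2/16)
V(r, f) = 2 - 3*f**2/16 (V(r, f) = -3*f**2/16 + 2 = 2 - 3*f**2/16)
R(t, Z) = -19/4 + Z (R(t, Z) = Z + (2 - 3/16*6**2) = Z + (2 - 3/16*36) = Z + (2 - 27/4) = Z - 19/4 = -19/4 + Z)
R(1, -12)/487 + 265/(-284) = (-19/4 - 12)/487 + 265/(-284) = -67/4*1/487 + 265*(-1/284) = -67/1948 - 265/284 = -33453/34577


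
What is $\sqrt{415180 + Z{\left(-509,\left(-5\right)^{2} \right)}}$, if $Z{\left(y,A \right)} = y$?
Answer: $\sqrt{414671} \approx 643.95$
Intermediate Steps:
$\sqrt{415180 + Z{\left(-509,\left(-5\right)^{2} \right)}} = \sqrt{415180 - 509} = \sqrt{414671}$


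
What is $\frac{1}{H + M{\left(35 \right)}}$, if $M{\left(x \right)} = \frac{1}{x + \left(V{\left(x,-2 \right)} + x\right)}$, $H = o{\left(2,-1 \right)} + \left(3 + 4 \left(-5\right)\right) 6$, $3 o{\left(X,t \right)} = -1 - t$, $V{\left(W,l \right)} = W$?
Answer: $- \frac{105}{10709} \approx -0.0098048$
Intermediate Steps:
$o{\left(X,t \right)} = - \frac{1}{3} - \frac{t}{3}$ ($o{\left(X,t \right)} = \frac{-1 - t}{3} = - \frac{1}{3} - \frac{t}{3}$)
$H = -102$ ($H = \left(- \frac{1}{3} - - \frac{1}{3}\right) + \left(3 + 4 \left(-5\right)\right) 6 = \left(- \frac{1}{3} + \frac{1}{3}\right) + \left(3 - 20\right) 6 = 0 - 102 = -102$)
$M{\left(x \right)} = \frac{1}{3 x}$ ($M{\left(x \right)} = \frac{1}{x + \left(x + x\right)} = \frac{1}{x + 2 x} = \frac{1}{3 x}$)
$\frac{1}{H + M{\left(35 \right)}} = \frac{1}{-102 + \frac{1}{3 \cdot 35}} = \frac{1}{-102 + \frac{1}{3} \cdot \frac{1}{35}} = \frac{1}{-102 + \frac{1}{105}} = \frac{1}{- \frac{10709}{105}} = - \frac{105}{10709}$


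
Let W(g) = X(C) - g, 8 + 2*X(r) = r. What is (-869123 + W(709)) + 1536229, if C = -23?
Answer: 1332763/2 ≈ 6.6638e+5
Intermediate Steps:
X(r) = -4 + r/2
W(g) = -31/2 - g (W(g) = (-4 + (1/2)*(-23)) - g = (-4 - 23/2) - g = -31/2 - g)
(-869123 + W(709)) + 1536229 = (-869123 + (-31/2 - 1*709)) + 1536229 = (-869123 + (-31/2 - 709)) + 1536229 = (-869123 - 1449/2) + 1536229 = -1739695/2 + 1536229 = 1332763/2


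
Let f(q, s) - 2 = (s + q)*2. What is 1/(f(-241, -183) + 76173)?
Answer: 1/75327 ≈ 1.3275e-5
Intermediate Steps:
f(q, s) = 2 + 2*q + 2*s (f(q, s) = 2 + (s + q)*2 = 2 + (q + s)*2 = 2 + (2*q + 2*s) = 2 + 2*q + 2*s)
1/(f(-241, -183) + 76173) = 1/((2 + 2*(-241) + 2*(-183)) + 76173) = 1/((2 - 482 - 366) + 76173) = 1/(-846 + 76173) = 1/75327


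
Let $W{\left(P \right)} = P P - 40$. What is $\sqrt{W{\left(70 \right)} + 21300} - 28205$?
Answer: $-28205 + 4 \sqrt{1635} \approx -28043.0$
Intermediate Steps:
$W{\left(P \right)} = -40 + P^{2}$ ($W{\left(P \right)} = P^{2} - 40 = -40 + P^{2}$)
$\sqrt{W{\left(70 \right)} + 21300} - 28205 = \sqrt{\left(-40 + 70^{2}\right) + 21300} - 28205 = \sqrt{\left(-40 + 4900\right) + 21300} - 28205 = \sqrt{4860 + 21300} - 28205 = \sqrt{26160} - 28205 = 4 \sqrt{1635} - 28205 = -28205 + 4 \sqrt{1635}$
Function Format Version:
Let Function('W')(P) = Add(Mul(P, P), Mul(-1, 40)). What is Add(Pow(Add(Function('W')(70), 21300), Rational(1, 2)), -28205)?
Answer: Add(-28205, Mul(4, Pow(1635, Rational(1, 2)))) ≈ -28043.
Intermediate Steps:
Function('W')(P) = Add(-40, Pow(P, 2)) (Function('W')(P) = Add(Pow(P, 2), -40) = Add(-40, Pow(P, 2)))
Add(Pow(Add(Function('W')(70), 21300), Rational(1, 2)), -28205) = Add(Pow(Add(Add(-40, Pow(70, 2)), 21300), Rational(1, 2)), -28205) = Add(Pow(Add(Add(-40, 4900), 21300), Rational(1, 2)), -28205) = Add(Pow(Add(4860, 21300), Rational(1, 2)), -28205) = Add(Pow(26160, Rational(1, 2)), -28205) = Add(Mul(4, Pow(1635, Rational(1, 2))), -28205) = Add(-28205, Mul(4, Pow(1635, Rational(1, 2))))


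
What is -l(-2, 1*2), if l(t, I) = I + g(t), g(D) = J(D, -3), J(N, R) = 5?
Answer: -7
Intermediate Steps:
g(D) = 5
l(t, I) = 5 + I (l(t, I) = I + 5 = 5 + I)
-l(-2, 1*2) = -(5 + 1*2) = -(5 + 2) = -1*7 = -7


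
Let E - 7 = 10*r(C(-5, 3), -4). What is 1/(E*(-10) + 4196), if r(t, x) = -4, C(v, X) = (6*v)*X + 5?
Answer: 1/4526 ≈ 0.00022095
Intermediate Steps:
C(v, X) = 5 + 6*X*v (C(v, X) = 6*X*v + 5 = 5 + 6*X*v)
E = -33 (E = 7 + 10*(-4) = 7 - 40 = -33)
1/(E*(-10) + 4196) = 1/(-33*(-10) + 4196) = 1/(330 + 4196) = 1/4526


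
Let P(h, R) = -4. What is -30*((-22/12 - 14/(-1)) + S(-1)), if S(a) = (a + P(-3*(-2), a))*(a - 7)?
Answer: -1565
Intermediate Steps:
S(a) = (-7 + a)*(-4 + a) (S(a) = (a - 4)*(a - 7) = (-4 + a)*(-7 + a) = (-7 + a)*(-4 + a))
-30*((-22/12 - 14/(-1)) + S(-1)) = -30*((-22/12 - 14/(-1)) + (28 + (-1)² - 11*(-1))) = -30*((-22*1/12 - 14*(-1)) + (28 + 1 + 11)) = -30*((-11/6 + 14) + 40) = -30*(73/6 + 40) = -30*313/6 = -1565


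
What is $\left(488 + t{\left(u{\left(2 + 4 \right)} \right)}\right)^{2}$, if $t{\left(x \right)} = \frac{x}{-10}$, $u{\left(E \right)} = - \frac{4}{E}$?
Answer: $\frac{53597041}{225} \approx 2.3821 \cdot 10^{5}$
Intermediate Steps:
$t{\left(x \right)} = - \frac{x}{10}$ ($t{\left(x \right)} = x \left(- \frac{1}{10}\right) = - \frac{x}{10}$)
$\left(488 + t{\left(u{\left(2 + 4 \right)} \right)}\right)^{2} = \left(488 - \frac{\left(-4\right) \frac{1}{2 + 4}}{10}\right)^{2} = \left(488 - \frac{\left(-4\right) \frac{1}{6}}{10}\right)^{2} = \left(488 - - \frac{1}{15}\right)^{2} = \left(488 + \frac{1}{15}\right)^{2} = \left(\frac{7321}{15}\right)^{2} = \frac{53597041}{225}$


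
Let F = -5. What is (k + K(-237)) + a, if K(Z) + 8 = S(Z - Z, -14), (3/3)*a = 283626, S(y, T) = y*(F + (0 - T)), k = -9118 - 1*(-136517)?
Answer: 411017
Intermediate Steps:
k = 127399 (k = -9118 + 136517 = 127399)
S(y, T) = y*(-5 - T) (S(y, T) = y*(-5 + (0 - T)) = y*(-5 - T))
a = 283626
K(Z) = -8 (K(Z) = -8 - (Z - Z)*(5 - 14) = -8 - 1*0*(-9) = -8 + 0 = -8)
(k + K(-237)) + a = (127399 - 8) + 283626 = 127391 + 283626 = 411017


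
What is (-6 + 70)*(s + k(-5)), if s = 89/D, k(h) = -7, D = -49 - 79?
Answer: -985/2 ≈ -492.50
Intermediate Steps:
D = -128
s = -89/128 (s = 89/(-128) = 89*(-1/128) = -89/128 ≈ -0.69531)
(-6 + 70)*(s + k(-5)) = (-6 + 70)*(-89/128 - 7) = 64*(-985/128) = -985/2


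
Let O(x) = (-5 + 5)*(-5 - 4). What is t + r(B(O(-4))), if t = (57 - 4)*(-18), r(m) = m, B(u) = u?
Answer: -954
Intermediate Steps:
O(x) = 0 (O(x) = 0*(-9) = 0)
t = -954 (t = 53*(-18) = -954)
t + r(B(O(-4))) = -954 + 0 = -954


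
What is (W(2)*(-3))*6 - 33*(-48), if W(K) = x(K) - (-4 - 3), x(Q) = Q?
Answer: 1422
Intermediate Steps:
W(K) = 7 + K (W(K) = K - (-4 - 3) = K - 1*(-7) = K + 7 = 7 + K)
(W(2)*(-3))*6 - 33*(-48) = ((7 + 2)*(-3))*6 - 33*(-48) = (9*(-3))*6 + 1584 = -27*6 + 1584 = -162 + 1584 = 1422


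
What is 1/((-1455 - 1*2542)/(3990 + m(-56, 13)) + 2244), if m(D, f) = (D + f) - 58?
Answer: 3889/8722919 ≈ 0.00044584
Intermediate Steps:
m(D, f) = -58 + D + f
1/((-1455 - 1*2542)/(3990 + m(-56, 13)) + 2244) = 1/((-1455 - 1*2542)/(3990 + (-58 - 56 + 13)) + 2244) = 1/((-1455 - 2542)/(3990 - 101) + 2244) = 1/(-3997/3889 + 2244) = 1/(8722919/3889) = 3889/8722919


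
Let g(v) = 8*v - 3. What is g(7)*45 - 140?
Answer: 2245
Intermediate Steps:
g(v) = -3 + 8*v
g(7)*45 - 140 = (-3 + 8*7)*45 - 140 = (-3 + 56)*45 - 140 = 53*45 - 140 = 2385 - 140 = 2245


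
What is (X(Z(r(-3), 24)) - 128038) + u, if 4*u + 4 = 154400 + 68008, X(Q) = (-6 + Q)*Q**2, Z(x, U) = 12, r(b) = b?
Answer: -71573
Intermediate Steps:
X(Q) = Q**2*(-6 + Q)
u = 55601 (u = -1 + (154400 + 68008)/4 = -1 + (1/4)*222408 = -1 + 55602 = 55601)
(X(Z(r(-3), 24)) - 128038) + u = (12**2*(-6 + 12) - 128038) + 55601 = (144*6 - 128038) + 55601 = (864 - 128038) + 55601 = -127174 + 55601 = -71573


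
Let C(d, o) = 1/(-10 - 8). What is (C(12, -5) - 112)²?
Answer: 4068289/324 ≈ 12556.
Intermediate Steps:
C(d, o) = -1/18 (C(d, o) = 1/(-18) = -1/18)
(C(12, -5) - 112)² = (-1/18 - 112)² = (-2017/18)² = 4068289/324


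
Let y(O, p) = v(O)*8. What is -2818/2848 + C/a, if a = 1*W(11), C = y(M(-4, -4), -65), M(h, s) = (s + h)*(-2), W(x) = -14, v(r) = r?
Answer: -100999/9968 ≈ -10.132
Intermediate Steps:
M(h, s) = -2*h - 2*s (M(h, s) = (h + s)*(-2) = -2*h - 2*s)
y(O, p) = 8*O (y(O, p) = O*8 = 8*O)
C = 128 (C = 8*(-2*(-4) - 2*(-4)) = 8*(8 + 8) = 8*16 = 128)
a = -14 (a = 1*(-14) = -14)
-2818/2848 + C/a = -2818/2848 + 128/(-14) = -2818*1/2848 + 128*(-1/14) = -1409/1424 - 64/7 = -100999/9968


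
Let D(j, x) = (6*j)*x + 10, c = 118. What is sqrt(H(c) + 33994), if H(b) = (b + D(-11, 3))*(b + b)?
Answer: sqrt(17474) ≈ 132.19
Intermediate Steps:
D(j, x) = 10 + 6*j*x (D(j, x) = 6*j*x + 10 = 10 + 6*j*x)
H(b) = 2*b*(-188 + b) (H(b) = (b + (10 + 6*(-11)*3))*(b + b) = (b + (10 - 198))*(2*b) = (b - 188)*(2*b) = (-188 + b)*(2*b) = 2*b*(-188 + b))
sqrt(H(c) + 33994) = sqrt(2*118*(-188 + 118) + 33994) = sqrt(2*118*(-70) + 33994) = sqrt(-16520 + 33994) = sqrt(17474)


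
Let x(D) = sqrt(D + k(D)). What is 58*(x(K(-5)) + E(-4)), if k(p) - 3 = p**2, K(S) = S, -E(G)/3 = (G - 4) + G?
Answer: 2088 + 58*sqrt(23) ≈ 2366.2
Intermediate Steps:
E(G) = 12 - 6*G (E(G) = -3*((G - 4) + G) = -3*((-4 + G) + G) = -3*(-4 + 2*G) = 12 - 6*G)
k(p) = 3 + p**2
x(D) = sqrt(3 + D + D**2) (x(D) = sqrt(D + (3 + D**2)) = sqrt(3 + D + D**2))
58*(x(K(-5)) + E(-4)) = 58*(sqrt(3 - 5 + (-5)**2) + (12 - 6*(-4))) = 58*(sqrt(3 - 5 + 25) + (12 + 24)) = 58*(sqrt(23) + 36) = 58*(36 + sqrt(23)) = 2088 + 58*sqrt(23)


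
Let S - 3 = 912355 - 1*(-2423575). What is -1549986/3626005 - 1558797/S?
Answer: -10822855162923/12096109737665 ≈ -0.89474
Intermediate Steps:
S = 3335933 (S = 3 + (912355 - 1*(-2423575)) = 3 + (912355 + 2423575) = 3 + 3335930 = 3335933)
-1549986/3626005 - 1558797/S = -1549986/3626005 - 1558797/3335933 = -10822855162923/12096109737665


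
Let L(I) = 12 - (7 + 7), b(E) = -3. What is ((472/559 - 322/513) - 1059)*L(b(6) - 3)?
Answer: 607248230/286767 ≈ 2117.6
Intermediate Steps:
L(I) = -2 (L(I) = 12 - 1*14 = 12 - 14 = -2)
((472/559 - 322/513) - 1059)*L(b(6) - 3) = ((472/559 - 322/513) - 1059)*(-2) = (62138/286767 - 1059)*(-2) = -303624115/286767*(-2) = 607248230/286767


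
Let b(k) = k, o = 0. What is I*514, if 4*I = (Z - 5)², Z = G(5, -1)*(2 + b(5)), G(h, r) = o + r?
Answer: 18504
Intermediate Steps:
G(h, r) = r (G(h, r) = 0 + r = r)
Z = -7 (Z = -(2 + 5) = -1*7 = -7)
I = 36 (I = (-7 - 5)²/4 = (¼)*(-12)² = (¼)*144 = 36)
I*514 = 36*514 = 18504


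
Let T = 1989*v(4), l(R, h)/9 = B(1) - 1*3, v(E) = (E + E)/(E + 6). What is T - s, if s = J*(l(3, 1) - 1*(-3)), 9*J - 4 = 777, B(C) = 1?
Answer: 43393/15 ≈ 2892.9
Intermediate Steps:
J = 781/9 (J = 4/9 + (1/9)*777 = 4/9 + 259/3 = 781/9 ≈ 86.778)
v(E) = 2*E/(6 + E) (v(E) = (2*E)/(6 + E) = 2*E/(6 + E))
l(R, h) = -18 (l(R, h) = 9*(1 - 1*3) = 9*(1 - 3) = 9*(-2) = -18)
T = 7956/5 (T = 1989*(2*4/(6 + 4)) = 1989*(2*4/10) = 1989*(2*4*(1/10)) = 1989*(4/5) = 7956/5 ≈ 1591.2)
s = -3905/3 (s = 781*(-18 - 1*(-3))/9 = 781*(-18 + 3)/9 = (781/9)*(-15) = -3905/3 ≈ -1301.7)
T - s = 7956/5 - 1*(-3905/3) = 7956/5 + 3905/3 = 43393/15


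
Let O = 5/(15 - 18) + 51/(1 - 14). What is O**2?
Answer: 47524/1521 ≈ 31.245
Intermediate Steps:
O = -218/39 (O = 5/(-3) + 51/(-13) = 5*(-1/3) + 51*(-1/13) = -5/3 - 51/13 = -218/39 ≈ -5.5897)
O**2 = (-218/39)**2 = 47524/1521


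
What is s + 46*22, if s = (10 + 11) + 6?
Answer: 1039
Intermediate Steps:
s = 27 (s = 21 + 6 = 27)
s + 46*22 = 27 + 46*22 = 27 + 1012 = 1039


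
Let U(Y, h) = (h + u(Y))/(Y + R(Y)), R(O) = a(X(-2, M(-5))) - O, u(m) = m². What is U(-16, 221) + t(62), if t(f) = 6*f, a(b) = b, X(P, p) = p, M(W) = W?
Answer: 1383/5 ≈ 276.60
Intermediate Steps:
R(O) = -5 - O
U(Y, h) = -h/5 - Y²/5 (U(Y, h) = (h + Y²)/(Y + (-5 - Y)) = (h + Y²)/(-5) = (h + Y²)*(-⅕) = -h/5 - Y²/5)
U(-16, 221) + t(62) = (-⅕*221 - ⅕*(-16)²) + 6*62 = (-221/5 - ⅕*256) + 372 = (-221/5 - 256/5) + 372 = -477/5 + 372 = 1383/5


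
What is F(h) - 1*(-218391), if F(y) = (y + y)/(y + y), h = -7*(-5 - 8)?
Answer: 218392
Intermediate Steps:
h = 91 (h = -7*(-13) = 91)
F(y) = 1 (F(y) = (2*y)/((2*y)) = (2*y)*(1/(2*y)) = 1)
F(h) - 1*(-218391) = 1 - 1*(-218391) = 1 + 218391 = 218392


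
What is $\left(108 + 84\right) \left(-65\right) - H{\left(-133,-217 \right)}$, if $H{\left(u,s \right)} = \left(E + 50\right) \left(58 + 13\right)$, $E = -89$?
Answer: $-9711$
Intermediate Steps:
$H{\left(u,s \right)} = -2769$ ($H{\left(u,s \right)} = \left(-89 + 50\right) \left(58 + 13\right) = \left(-39\right) 71 = -2769$)
$\left(108 + 84\right) \left(-65\right) - H{\left(-133,-217 \right)} = \left(108 + 84\right) \left(-65\right) - -2769 = 192 \left(-65\right) + 2769 = -12480 + 2769 = -9711$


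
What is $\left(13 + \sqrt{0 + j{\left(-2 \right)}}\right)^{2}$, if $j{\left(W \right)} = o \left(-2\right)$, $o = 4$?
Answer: $161 + 52 i \sqrt{2} \approx 161.0 + 73.539 i$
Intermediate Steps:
$j{\left(W \right)} = -8$ ($j{\left(W \right)} = 4 \left(-2\right) = -8$)
$\left(13 + \sqrt{0 + j{\left(-2 \right)}}\right)^{2} = \left(13 + \sqrt{0 - 8}\right)^{2} = \left(13 + \sqrt{-8}\right)^{2} = \left(13 + 2 i \sqrt{2}\right)^{2}$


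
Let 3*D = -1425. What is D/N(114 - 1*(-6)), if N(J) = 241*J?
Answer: -95/5784 ≈ -0.016425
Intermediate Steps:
D = -475 (D = (1/3)*(-1425) = -475)
D/N(114 - 1*(-6)) = -475*1/(241*(114 - 1*(-6))) = -475*1/(241*(114 + 6)) = -475/(241*120) = -475/28920 = -475*1/28920 = -95/5784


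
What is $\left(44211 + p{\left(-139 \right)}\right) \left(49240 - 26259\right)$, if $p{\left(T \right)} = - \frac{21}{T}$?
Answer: $\frac{141226288350}{139} \approx 1.016 \cdot 10^{9}$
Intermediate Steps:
$\left(44211 + p{\left(-139 \right)}\right) \left(49240 - 26259\right) = \left(44211 - \frac{21}{-139}\right) \left(49240 - 26259\right) = \left(44211 - - \frac{21}{139}\right) 22981 = \left(44211 + \frac{21}{139}\right) 22981 = \frac{6145350}{139} \cdot 22981 = \frac{141226288350}{139}$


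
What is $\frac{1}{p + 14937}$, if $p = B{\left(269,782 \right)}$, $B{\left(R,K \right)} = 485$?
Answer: $\frac{1}{15422} \approx 6.4842 \cdot 10^{-5}$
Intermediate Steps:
$p = 485$
$\frac{1}{p + 14937} = \frac{1}{485 + 14937} = \frac{1}{15422}$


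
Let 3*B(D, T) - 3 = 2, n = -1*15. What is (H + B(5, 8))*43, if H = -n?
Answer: 2150/3 ≈ 716.67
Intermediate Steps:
n = -15
B(D, T) = 5/3 (B(D, T) = 1 + (⅓)*2 = 1 + ⅔ = 5/3)
H = 15 (H = -1*(-15) = 15)
(H + B(5, 8))*43 = (15 + 5/3)*43 = (50/3)*43 = 2150/3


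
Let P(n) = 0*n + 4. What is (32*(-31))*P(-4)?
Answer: -3968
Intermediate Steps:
P(n) = 4 (P(n) = 0 + 4 = 4)
(32*(-31))*P(-4) = (32*(-31))*4 = -992*4 = -3968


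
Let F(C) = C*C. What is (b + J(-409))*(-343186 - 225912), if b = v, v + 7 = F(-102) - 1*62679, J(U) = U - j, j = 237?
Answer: 30121218944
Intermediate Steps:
F(C) = C²
J(U) = -237 + U (J(U) = U - 1*237 = U - 237 = -237 + U)
v = -52282 (v = -7 + ((-102)² - 1*62679) = -7 + (10404 - 62679) = -7 - 52275 = -52282)
b = -52282
(b + J(-409))*(-343186 - 225912) = (-52282 + (-237 - 409))*(-343186 - 225912) = (-52282 - 646)*(-569098) = -52928*(-569098) = 30121218944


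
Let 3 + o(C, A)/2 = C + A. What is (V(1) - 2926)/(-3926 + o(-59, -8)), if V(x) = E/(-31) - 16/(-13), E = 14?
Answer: 589432/819299 ≈ 0.71943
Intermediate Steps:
o(C, A) = -6 + 2*A + 2*C (o(C, A) = -6 + 2*(C + A) = -6 + 2*(A + C) = -6 + (2*A + 2*C) = -6 + 2*A + 2*C)
V(x) = 314/403 (V(x) = 14/(-31) - 16/(-13) = 14*(-1/31) - 16*(-1/13) = -14/31 + 16/13 = 314/403)
(V(1) - 2926)/(-3926 + o(-59, -8)) = (314/403 - 2926)/(-3926 + (-6 + 2*(-8) + 2*(-59))) = -1178864/(403*(-3926 + (-6 - 16 - 118))) = -1178864/(403*(-3926 - 140)) = -1178864/403/(-4066) = -1178864/403*(-1/4066) = 589432/819299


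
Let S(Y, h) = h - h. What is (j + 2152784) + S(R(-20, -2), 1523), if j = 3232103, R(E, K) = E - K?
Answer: 5384887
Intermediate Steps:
S(Y, h) = 0
(j + 2152784) + S(R(-20, -2), 1523) = (3232103 + 2152784) + 0 = 5384887 + 0 = 5384887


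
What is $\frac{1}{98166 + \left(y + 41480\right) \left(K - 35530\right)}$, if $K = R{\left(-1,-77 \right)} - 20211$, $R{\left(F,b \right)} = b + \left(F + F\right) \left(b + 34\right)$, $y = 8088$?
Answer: $- \frac{1}{2762425610} \approx -3.62 \cdot 10^{-10}$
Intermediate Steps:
$R{\left(F,b \right)} = b + 2 F \left(34 + b\right)$
$K = -20202$ ($K = \left(-77 + 68 \left(-1\right) + 2 \left(-1\right) \left(-77\right)\right) - 20211 = \left(-77 - 68 + 154\right) - 20211 = 9 - 20211 = -20202$)
$\frac{1}{98166 + \left(y + 41480\right) \left(K - 35530\right)} = \frac{1}{98166 + \left(8088 + 41480\right) \left(-20202 - 35530\right)} = \frac{1}{98166 + 49568 \left(-55732\right)} = \frac{1}{98166 - 2762523776} = \frac{1}{-2762425610} = - \frac{1}{2762425610}$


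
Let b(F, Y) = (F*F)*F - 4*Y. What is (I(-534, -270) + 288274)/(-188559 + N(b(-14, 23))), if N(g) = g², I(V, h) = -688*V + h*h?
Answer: 728566/7854337 ≈ 0.092760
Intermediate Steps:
b(F, Y) = F³ - 4*Y (b(F, Y) = F²*F - 4*Y = F³ - 4*Y)
I(V, h) = h² - 688*V (I(V, h) = -688*V + h² = h² - 688*V)
(I(-534, -270) + 288274)/(-188559 + N(b(-14, 23))) = (((-270)² - 688*(-534)) + 288274)/(-188559 + ((-14)³ - 4*23)²) = ((72900 + 367392) + 288274)/(-188559 + (-2744 - 92)²) = (440292 + 288274)/(-188559 + (-2836)²) = 728566/(-188559 + 8042896) = 728566/7854337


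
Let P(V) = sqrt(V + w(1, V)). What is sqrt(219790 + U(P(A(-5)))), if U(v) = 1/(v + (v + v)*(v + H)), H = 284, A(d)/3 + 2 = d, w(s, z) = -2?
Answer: sqrt(23)*sqrt((2876391730 + 10110339*I*sqrt(23))/(569 + 2*I*sqrt(23)))/23 ≈ 468.82 - 3.9072e-7*I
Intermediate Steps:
A(d) = -6 + 3*d
P(V) = sqrt(-2 + V) (P(V) = sqrt(V - 2) = sqrt(-2 + V))
U(v) = 1/(v + 2*v*(284 + v)) (U(v) = 1/(v + (v + v)*(v + 284)) = 1/(v + (2*v)*(284 + v)) = 1/(v + 2*v*(284 + v)))
sqrt(219790 + U(P(A(-5)))) = sqrt(219790 + 1/((sqrt(-2 + (-6 + 3*(-5))))*(569 + 2*sqrt(-2 + (-6 + 3*(-5)))))) = sqrt(219790 + 1/((sqrt(-2 + (-6 - 15)))*(569 + 2*sqrt(-2 + (-6 - 15))))) = sqrt(219790 + 1/((sqrt(-2 - 21))*(569 + 2*sqrt(-2 - 21)))) = sqrt(219790 + 1/((sqrt(-23))*(569 + 2*sqrt(-23)))) = sqrt(219790 + 1/(((I*sqrt(23)))*(569 + 2*(I*sqrt(23))))) = sqrt(219790 + (-I*sqrt(23)/23)/(569 + 2*I*sqrt(23))) = sqrt(219790 - I*sqrt(23)/(23*(569 + 2*I*sqrt(23))))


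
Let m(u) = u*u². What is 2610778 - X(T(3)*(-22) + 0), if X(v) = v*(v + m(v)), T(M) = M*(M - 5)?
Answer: -301002422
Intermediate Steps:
m(u) = u³
T(M) = M*(-5 + M)
X(v) = v*(v + v³)
2610778 - X(T(3)*(-22) + 0) = 2610778 - (((3*(-5 + 3))*(-22) + 0)² + ((3*(-5 + 3))*(-22) + 0)⁴) = 2610778 - (((3*(-2))*(-22) + 0)² + ((3*(-2))*(-22) + 0)⁴) = 2610778 - ((-6*(-22) + 0)² + (-6*(-22) + 0)⁴) = 2610778 - ((132 + 0)² + (132 + 0)⁴) = 2610778 - (132² + 132⁴) = 2610778 - (17424 + 303595776) = 2610778 - 1*303613200 = 2610778 - 303613200 = -301002422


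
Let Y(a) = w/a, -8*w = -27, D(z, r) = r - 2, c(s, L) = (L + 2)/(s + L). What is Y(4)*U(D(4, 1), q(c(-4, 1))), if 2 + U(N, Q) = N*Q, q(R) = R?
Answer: -27/32 ≈ -0.84375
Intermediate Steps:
c(s, L) = (2 + L)/(L + s)
D(z, r) = -2 + r
w = 27/8 (w = -⅛*(-27) = 27/8 ≈ 3.3750)
U(N, Q) = -2 + N*Q
Y(a) = 27/(8*a)
Y(4)*U(D(4, 1), q(c(-4, 1))) = ((27/8)/4)*(-2 + (-2 + 1)*((2 + 1)/(1 - 4))) = ((27/8)*(¼))*(-2 - 3/(-3)) = 27*(-2 - (-1)*3/3)/32 = 27*(-2 - 1*(-1))/32 = 27*(-2 + 1)/32 = (27/32)*(-1) = -27/32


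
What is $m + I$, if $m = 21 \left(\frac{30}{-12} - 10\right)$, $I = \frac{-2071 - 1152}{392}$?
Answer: $- \frac{106123}{392} \approx -270.72$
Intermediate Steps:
$I = - \frac{3223}{392}$ ($I = \left(-2071 - 1152\right) \frac{1}{392} = \left(-3223\right) \frac{1}{392} = - \frac{3223}{392} \approx -8.2219$)
$m = - \frac{525}{2}$ ($m = 21 \left(30 \left(- \frac{1}{12}\right) - 10\right) = 21 \left(- \frac{5}{2} - 10\right) = 21 \left(- \frac{25}{2}\right) = - \frac{525}{2} \approx -262.5$)
$m + I = - \frac{525}{2} - \frac{3223}{392} = - \frac{106123}{392}$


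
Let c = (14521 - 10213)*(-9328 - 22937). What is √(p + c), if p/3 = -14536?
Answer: 2*I*√34760307 ≈ 11792.0*I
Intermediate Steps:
p = -43608 (p = 3*(-14536) = -43608)
c = -138997620 (c = 4308*(-32265) = -138997620)
√(p + c) = √(-43608 - 138997620) = √(-139041228) = 2*I*√34760307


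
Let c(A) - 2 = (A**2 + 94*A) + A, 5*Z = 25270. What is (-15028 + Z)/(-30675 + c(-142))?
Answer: 9974/23999 ≈ 0.41560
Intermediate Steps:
Z = 5054 (Z = (1/5)*25270 = 5054)
c(A) = 2 + A**2 + 95*A (c(A) = 2 + ((A**2 + 94*A) + A) = 2 + (A**2 + 95*A) = 2 + A**2 + 95*A)
(-15028 + Z)/(-30675 + c(-142)) = (-15028 + 5054)/(-30675 + (2 + (-142)**2 + 95*(-142))) = -9974/(-30675 + (2 + 20164 - 13490)) = -9974/(-30675 + 6676) = -9974/(-23999) = -9974*(-1/23999) = 9974/23999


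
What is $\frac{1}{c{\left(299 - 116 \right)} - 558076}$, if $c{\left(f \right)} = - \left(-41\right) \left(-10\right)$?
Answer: $- \frac{1}{558486} \approx -1.7906 \cdot 10^{-6}$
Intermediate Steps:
$c{\left(f \right)} = -410$ ($c{\left(f \right)} = \left(-1\right) 410 = -410$)
$\frac{1}{c{\left(299 - 116 \right)} - 558076} = \frac{1}{-410 - 558076} = \frac{1}{-558486} = - \frac{1}{558486}$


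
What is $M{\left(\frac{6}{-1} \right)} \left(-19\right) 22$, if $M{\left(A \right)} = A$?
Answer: $2508$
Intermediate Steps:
$M{\left(\frac{6}{-1} \right)} \left(-19\right) 22 = \frac{6}{-1} \left(-19\right) 22 = 6 \left(-1\right) \left(-19\right) 22 = \left(-6\right) \left(-19\right) 22 = 114 \cdot 22 = 2508$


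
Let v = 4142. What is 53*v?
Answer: 219526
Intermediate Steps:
53*v = 53*4142 = 219526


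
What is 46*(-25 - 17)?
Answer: -1932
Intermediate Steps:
46*(-25 - 17) = 46*(-42) = -1932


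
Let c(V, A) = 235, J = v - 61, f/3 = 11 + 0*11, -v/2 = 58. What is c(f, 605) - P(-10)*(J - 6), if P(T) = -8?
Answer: -1229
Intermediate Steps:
v = -116 (v = -2*58 = -116)
f = 33 (f = 3*(11 + 0*11) = 3*(11 + 0) = 3*11 = 33)
J = -177 (J = -116 - 61 = -177)
c(f, 605) - P(-10)*(J - 6) = 235 - (-8)*(-177 - 6) = 235 - (-8)*(-183) = 235 - 1*1464 = 235 - 1464 = -1229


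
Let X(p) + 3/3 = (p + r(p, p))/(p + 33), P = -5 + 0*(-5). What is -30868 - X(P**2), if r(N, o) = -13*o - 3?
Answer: -1789983/58 ≈ -30862.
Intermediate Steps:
r(N, o) = -3 - 13*o
P = -5 (P = -5 + 0 = -5)
X(p) = -1 + (-3 - 12*p)/(33 + p) (X(p) = -1 + (p + (-3 - 13*p))/(p + 33) = -1 + (-3 - 12*p)/(33 + p))
-30868 - X(P**2) = -30868 - (-36 - 13*(-5)**2)/(33 + (-5)**2) = -30868 - (-36 - 13*25)/(33 + 25) = -30868 - (-36 - 325)/58 = -30868 - (-361)/58 = -30868 - 1*(-361/58) = -30868 + 361/58 = -1789983/58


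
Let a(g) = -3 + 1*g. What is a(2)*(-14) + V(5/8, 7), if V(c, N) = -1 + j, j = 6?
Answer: 19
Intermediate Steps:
V(c, N) = 5 (V(c, N) = -1 + 6 = 5)
a(g) = -3 + g
a(2)*(-14) + V(5/8, 7) = (-3 + 2)*(-14) + 5 = -1*(-14) + 5 = 14 + 5 = 19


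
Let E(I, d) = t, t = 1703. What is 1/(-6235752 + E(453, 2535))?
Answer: -1/6234049 ≈ -1.6041e-7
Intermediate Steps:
E(I, d) = 1703
1/(-6235752 + E(453, 2535)) = 1/(-6235752 + 1703) = 1/(-6234049) = -1/6234049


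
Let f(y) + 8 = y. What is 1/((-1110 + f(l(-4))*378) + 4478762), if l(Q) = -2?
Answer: 1/4473872 ≈ 2.2352e-7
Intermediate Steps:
f(y) = -8 + y
1/((-1110 + f(l(-4))*378) + 4478762) = 1/((-1110 + (-8 - 2)*378) + 4478762) = 1/((-1110 - 10*378) + 4478762) = 1/((-1110 - 3780) + 4478762) = 1/(-4890 + 4478762) = 1/4473872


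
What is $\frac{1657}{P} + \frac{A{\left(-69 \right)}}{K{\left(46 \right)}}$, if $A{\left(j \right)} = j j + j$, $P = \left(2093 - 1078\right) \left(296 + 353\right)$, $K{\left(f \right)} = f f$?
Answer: $\frac{33633596}{15150905} \approx 2.2199$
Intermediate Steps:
$K{\left(f \right)} = f^{2}$
$P = 658735$ ($P = 1015 \cdot 649 = 658735$)
$A{\left(j \right)} = j + j^{2}$ ($A{\left(j \right)} = j^{2} + j = j + j^{2}$)
$\frac{1657}{P} + \frac{A{\left(-69 \right)}}{K{\left(46 \right)}} = \frac{1657}{658735} + \frac{\left(-69\right) \left(1 - 69\right)}{46^{2}} = 1657 \cdot \frac{1}{658735} + \frac{\left(-69\right) \left(-68\right)}{2116} = \frac{1657}{658735} + 4692 \cdot \frac{1}{2116} = \frac{1657}{658735} + \frac{51}{23} = \frac{33633596}{15150905}$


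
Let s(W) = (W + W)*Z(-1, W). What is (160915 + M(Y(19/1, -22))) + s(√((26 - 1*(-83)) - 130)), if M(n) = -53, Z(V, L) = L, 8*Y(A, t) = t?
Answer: 160820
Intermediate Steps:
Y(A, t) = t/8
s(W) = 2*W² (s(W) = (W + W)*W = (2*W)*W = 2*W²)
(160915 + M(Y(19/1, -22))) + s(√((26 - 1*(-83)) - 130)) = (160915 - 53) + 2*(√((26 - 1*(-83)) - 130))² = 160862 + 2*(√((26 + 83) - 130))² = 160862 + 2*(√(109 - 130))² = 160862 + 2*(√(-21))² = 160862 + 2*(I*√21)² = 160862 + 2*(-21) = 160862 - 42 = 160820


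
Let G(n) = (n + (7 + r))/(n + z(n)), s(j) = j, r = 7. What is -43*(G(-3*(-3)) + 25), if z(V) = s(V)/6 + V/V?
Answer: -1161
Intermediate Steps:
z(V) = 1 + V/6 (z(V) = V/6 + V/V = V*(⅙) + 1 = V/6 + 1 = 1 + V/6)
G(n) = (14 + n)/(1 + 7*n/6) (G(n) = (n + (7 + 7))/(n + (1 + n/6)) = (n + 14)/(1 + 7*n/6) = (14 + n)/(1 + 7*n/6))
-43*(G(-3*(-3)) + 25) = -43*(6*(14 - 3*(-3))/(6 + 7*(-3*(-3))) + 25) = -43*(6*(14 + 9)/(6 + 7*9) + 25) = -43*(6*23/(6 + 63) + 25) = -43*(6*23/69 + 25) = -43*(6*(1/69)*23 + 25) = -43*(2 + 25) = -43*27 = -1161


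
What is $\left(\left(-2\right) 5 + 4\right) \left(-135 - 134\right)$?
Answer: $1614$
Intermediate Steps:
$\left(\left(-2\right) 5 + 4\right) \left(-135 - 134\right) = \left(-10 + 4\right) \left(-269\right) = \left(-6\right) \left(-269\right) = 1614$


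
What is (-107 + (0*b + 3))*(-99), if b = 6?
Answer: 10296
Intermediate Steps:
(-107 + (0*b + 3))*(-99) = (-107 + (0*6 + 3))*(-99) = (-107 + (0 + 3))*(-99) = (-107 + 3)*(-99) = -104*(-99) = 10296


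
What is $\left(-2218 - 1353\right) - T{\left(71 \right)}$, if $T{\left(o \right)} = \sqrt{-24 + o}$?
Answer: $-3571 - \sqrt{47} \approx -3577.9$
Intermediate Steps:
$\left(-2218 - 1353\right) - T{\left(71 \right)} = \left(-2218 - 1353\right) - \sqrt{-24 + 71} = \left(-2218 - 1353\right) - \sqrt{47} = -3571 - \sqrt{47}$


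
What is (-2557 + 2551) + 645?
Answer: 639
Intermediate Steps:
(-2557 + 2551) + 645 = -6 + 645 = 639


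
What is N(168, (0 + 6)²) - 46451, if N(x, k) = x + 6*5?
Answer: -46253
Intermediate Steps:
N(x, k) = 30 + x (N(x, k) = x + 30 = 30 + x)
N(168, (0 + 6)²) - 46451 = (30 + 168) - 46451 = 198 - 46451 = -46253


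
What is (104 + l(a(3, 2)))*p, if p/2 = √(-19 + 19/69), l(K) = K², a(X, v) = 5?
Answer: 172*I*√22287/23 ≈ 1116.4*I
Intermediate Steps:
p = 4*I*√22287/69 (p = 2*√(-19 + 19/69) = 2*√(-1292/69) = 2*(2*I*√22287/69) = 4*I*√22287/69 ≈ 8.6544*I)
(104 + l(a(3, 2)))*p = (104 + 5²)*(4*I*√22287/69) = (104 + 25)*(4*I*√22287/69) = 129*(4*I*√22287/69) = 172*I*√22287/23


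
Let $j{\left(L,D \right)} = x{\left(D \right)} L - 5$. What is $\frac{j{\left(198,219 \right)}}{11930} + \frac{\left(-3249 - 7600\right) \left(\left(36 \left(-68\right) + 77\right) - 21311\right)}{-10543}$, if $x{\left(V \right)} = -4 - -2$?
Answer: $- \frac{3065131622483}{125777990} \approx -24369.0$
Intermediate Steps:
$x{\left(V \right)} = -2$ ($x{\left(V \right)} = -4 + 2 = -2$)
$j{\left(L,D \right)} = -5 - 2 L$ ($j{\left(L,D \right)} = - 2 L - 5 = -5 - 2 L$)
$\frac{j{\left(198,219 \right)}}{11930} + \frac{\left(-3249 - 7600\right) \left(\left(36 \left(-68\right) + 77\right) - 21311\right)}{-10543} = \frac{-5 - 396}{11930} + \frac{\left(-3249 - 7600\right) \left(\left(36 \left(-68\right) + 77\right) - 21311\right)}{-10543} = \left(-5 - 396\right) \frac{1}{11930} + - 10849 \left(\left(-2448 + 77\right) - 21311\right) \left(- \frac{1}{10543}\right) = \left(-401\right) \frac{1}{11930} + - 10849 \left(-2371 - 21311\right) \left(- \frac{1}{10543}\right) = - \frac{401}{11930} + \left(-10849\right) \left(-23682\right) \left(- \frac{1}{10543}\right) = - \frac{401}{11930} + 256926018 \left(- \frac{1}{10543}\right) = - \frac{401}{11930} - \frac{256926018}{10543} = - \frac{3065131622483}{125777990}$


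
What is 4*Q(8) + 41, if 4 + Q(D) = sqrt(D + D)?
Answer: 41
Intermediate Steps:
Q(D) = -4 + sqrt(2)*sqrt(D) (Q(D) = -4 + sqrt(D + D) = -4 + sqrt(2*D) = -4 + sqrt(2)*sqrt(D))
4*Q(8) + 41 = 4*(-4 + sqrt(2)*sqrt(8)) + 41 = 4*(-4 + sqrt(2)*(2*sqrt(2))) + 41 = 4*(-4 + 4) + 41 = 4*0 + 41 = 0 + 41 = 41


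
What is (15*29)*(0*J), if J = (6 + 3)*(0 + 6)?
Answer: 0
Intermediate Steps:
J = 54 (J = 9*6 = 54)
(15*29)*(0*J) = (15*29)*(0*54) = 435*0 = 0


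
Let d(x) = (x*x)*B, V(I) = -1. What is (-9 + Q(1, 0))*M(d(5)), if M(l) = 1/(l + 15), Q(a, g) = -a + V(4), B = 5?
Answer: -11/140 ≈ -0.078571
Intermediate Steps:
d(x) = 5*x² (d(x) = (x*x)*5 = x²*5 = 5*x²)
Q(a, g) = -1 - a (Q(a, g) = -a - 1 = -1 - a)
M(l) = 1/(15 + l)
(-9 + Q(1, 0))*M(d(5)) = (-9 + (-1 - 1*1))/(15 + 5*5²) = (-9 + (-1 - 1))/(15 + 5*25) = (-9 - 2)/(15 + 125) = -11/140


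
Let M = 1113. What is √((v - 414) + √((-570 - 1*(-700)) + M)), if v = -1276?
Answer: √(-1690 + √1243) ≈ 40.679*I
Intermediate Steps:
√((v - 414) + √((-570 - 1*(-700)) + M)) = √((-1276 - 414) + √((-570 - 1*(-700)) + 1113)) = √(-1690 + √((-570 + 700) + 1113)) = √(-1690 + √(130 + 1113)) = √(-1690 + √1243)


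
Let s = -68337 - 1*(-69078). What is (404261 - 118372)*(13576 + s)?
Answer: 4093072813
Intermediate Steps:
s = 741 (s = -68337 + 69078 = 741)
(404261 - 118372)*(13576 + s) = (404261 - 118372)*(13576 + 741) = 285889*14317 = 4093072813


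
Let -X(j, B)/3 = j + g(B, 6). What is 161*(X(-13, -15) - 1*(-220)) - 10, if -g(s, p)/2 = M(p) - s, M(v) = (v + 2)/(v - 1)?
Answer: 288623/5 ≈ 57725.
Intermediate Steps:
M(v) = (2 + v)/(-1 + v)
g(s, p) = 2*s - 2*(2 + p)/(-1 + p) (g(s, p) = -2*((2 + p)/(-1 + p) - s) = -2*(-s + (2 + p)/(-1 + p)) = 2*s - 2*(2 + p)/(-1 + p))
X(j, B) = 48/5 - 6*B - 3*j (X(j, B) = -3*(j + 2*(-2 - 1*6 + B*(-1 + 6))/(-1 + 6)) = -3*(j + 2*(-2 - 6 + B*5)/5) = -3*(j + 2*(⅕)*(-2 - 6 + 5*B)) = -3*(j + 2*(⅕)*(-8 + 5*B)) = -3*(j + (-16/5 + 2*B)) = -3*(-16/5 + j + 2*B) = 48/5 - 6*B - 3*j)
161*(X(-13, -15) - 1*(-220)) - 10 = 161*((48/5 - 6*(-15) - 3*(-13)) - 1*(-220)) - 10 = 161*((48/5 + 90 + 39) + 220) - 10 = 161*(693/5 + 220) - 10 = 161*(1793/5) - 10 = 288673/5 - 10 = 288623/5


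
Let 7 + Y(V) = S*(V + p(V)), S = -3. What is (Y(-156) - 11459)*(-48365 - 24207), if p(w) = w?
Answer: 764183160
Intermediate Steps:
Y(V) = -7 - 6*V (Y(V) = -7 - 3*(V + V) = -7 - 6*V)
(Y(-156) - 11459)*(-48365 - 24207) = ((-7 - 6*(-156)) - 11459)*(-48365 - 24207) = ((-7 + 936) - 11459)*(-72572) = (929 - 11459)*(-72572) = -10530*(-72572) = 764183160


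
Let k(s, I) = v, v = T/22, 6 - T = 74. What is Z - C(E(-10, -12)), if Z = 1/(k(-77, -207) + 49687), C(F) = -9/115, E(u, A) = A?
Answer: 4919972/62850145 ≈ 0.078281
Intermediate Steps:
T = -68 (T = 6 - 1*74 = 6 - 74 = -68)
v = -34/11 (v = -68/22 = -68*1/22 = -34/11 ≈ -3.0909)
C(F) = -9/115 (C(F) = -9*1/115 = -9/115)
k(s, I) = -34/11
Z = 11/546523 (Z = 1/(-34/11 + 49687) = 1/(546523/11) = 11/546523 ≈ 2.0127e-5)
Z - C(E(-10, -12)) = 11/546523 - 1*(-9/115) = 11/546523 + 9/115 = 4919972/62850145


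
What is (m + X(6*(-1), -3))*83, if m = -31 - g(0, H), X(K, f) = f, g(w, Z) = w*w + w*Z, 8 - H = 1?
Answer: -2822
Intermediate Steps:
H = 7 (H = 8 - 1*1 = 8 - 1 = 7)
g(w, Z) = w**2 + Z*w
m = -31 (m = -31 - 0*(7 + 0) = -31 - 0*7 = -31 - 1*0 = -31 + 0 = -31)
(m + X(6*(-1), -3))*83 = (-31 - 3)*83 = -34*83 = -2822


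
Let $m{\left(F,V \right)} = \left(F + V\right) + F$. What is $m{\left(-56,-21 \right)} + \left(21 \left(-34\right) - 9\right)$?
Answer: $-856$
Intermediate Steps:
$m{\left(F,V \right)} = V + 2 F$
$m{\left(-56,-21 \right)} + \left(21 \left(-34\right) - 9\right) = \left(-21 + 2 \left(-56\right)\right) + \left(21 \left(-34\right) - 9\right) = \left(-21 - 112\right) - 723 = -133 - 723 = -856$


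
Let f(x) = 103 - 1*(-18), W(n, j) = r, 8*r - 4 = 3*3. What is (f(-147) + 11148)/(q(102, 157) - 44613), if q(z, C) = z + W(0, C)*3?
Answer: -90152/356049 ≈ -0.25320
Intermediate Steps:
r = 13/8 (r = ½ + (3*3)/8 = ½ + (⅛)*9 = ½ + 9/8 = 13/8 ≈ 1.6250)
W(n, j) = 13/8
q(z, C) = 39/8 + z (q(z, C) = z + (13/8)*3 = z + 39/8 = 39/8 + z)
f(x) = 121 (f(x) = 103 + 18 = 121)
(f(-147) + 11148)/(q(102, 157) - 44613) = (121 + 11148)/((39/8 + 102) - 44613) = 11269/(855/8 - 44613) = 11269/(-356049/8) = 11269*(-8/356049) = -90152/356049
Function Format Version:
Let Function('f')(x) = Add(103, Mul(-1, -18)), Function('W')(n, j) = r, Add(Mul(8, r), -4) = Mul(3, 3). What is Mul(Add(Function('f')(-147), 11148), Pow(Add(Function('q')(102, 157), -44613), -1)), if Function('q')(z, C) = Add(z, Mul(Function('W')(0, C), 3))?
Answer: Rational(-90152, 356049) ≈ -0.25320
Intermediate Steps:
r = Rational(13, 8) (r = Add(Rational(1, 2), Mul(Rational(1, 8), Mul(3, 3))) = Add(Rational(1, 2), Mul(Rational(1, 8), 9)) = Add(Rational(1, 2), Rational(9, 8)) = Rational(13, 8) ≈ 1.6250)
Function('W')(n, j) = Rational(13, 8)
Function('q')(z, C) = Add(Rational(39, 8), z) (Function('q')(z, C) = Add(z, Mul(Rational(13, 8), 3)) = Add(z, Rational(39, 8)) = Add(Rational(39, 8), z))
Function('f')(x) = 121 (Function('f')(x) = Add(103, 18) = 121)
Mul(Add(Function('f')(-147), 11148), Pow(Add(Function('q')(102, 157), -44613), -1)) = Mul(Add(121, 11148), Pow(Add(Add(Rational(39, 8), 102), -44613), -1)) = Mul(11269, Pow(Add(Rational(855, 8), -44613), -1)) = Mul(11269, Pow(Rational(-356049, 8), -1)) = Mul(11269, Rational(-8, 356049)) = Rational(-90152, 356049)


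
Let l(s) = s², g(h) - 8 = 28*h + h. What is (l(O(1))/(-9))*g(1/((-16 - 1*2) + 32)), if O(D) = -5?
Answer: -1175/42 ≈ -27.976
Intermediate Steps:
g(h) = 8 + 29*h (g(h) = 8 + (28*h + h) = 8 + 29*h)
(l(O(1))/(-9))*g(1/((-16 - 1*2) + 32)) = ((-5)²/(-9))*(8 + 29/((-16 - 1*2) + 32)) = (25*(-⅑))*(8 + 29/((-16 - 2) + 32)) = -25*(8 + 29/(-18 + 32))/9 = -25*(8 + 29/14)/9 = -25/9*141/14 = -1175/42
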